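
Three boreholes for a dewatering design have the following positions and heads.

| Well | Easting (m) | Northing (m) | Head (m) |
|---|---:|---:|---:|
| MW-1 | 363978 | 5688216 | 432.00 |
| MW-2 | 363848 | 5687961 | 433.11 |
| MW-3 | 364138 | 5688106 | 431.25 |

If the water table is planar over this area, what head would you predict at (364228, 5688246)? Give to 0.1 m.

430.5 m

Taking MW-1 as reference: MW-2−MW-1 = (-130, -255, +1.11); MW-3−MW-1 = (160, -110, -0.75).
Solve a·Δx + b·Δy = Δh: det = (-130)·(-110) − 160·(-255) = 55100.
∂h/∂x = [(+1.11)·(-110) − (-0.75)·(-255)] / 55100 = -0.005687
∂h/∂y = [(-130)·(-0.75) − 160·(+1.11)] / 55100 = -0.001454
h(364228, 5688246) = 432.00 + (-0.005687)·(250) + (-0.001454)·(30) = 432.00 -1.422 -0.044 = 430.535 m.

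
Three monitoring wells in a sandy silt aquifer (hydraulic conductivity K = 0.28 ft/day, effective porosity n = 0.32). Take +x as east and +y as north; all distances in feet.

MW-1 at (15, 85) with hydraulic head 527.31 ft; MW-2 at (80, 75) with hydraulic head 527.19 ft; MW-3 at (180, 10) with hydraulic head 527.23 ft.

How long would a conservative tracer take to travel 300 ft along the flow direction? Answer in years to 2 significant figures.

180 years

Differences from MW-1: to MW-2 (Δx, Δy, Δh) = (65, -10, -0.12); to MW-3 = (165, -75, -0.08).
Solve a·Δx + b·Δy = Δh: det = 65·(-75) − 165·(-10) = -3225.
∂h/∂x = [(-0.12)·(-75) − (-0.08)·(-10)] / -3225 = -0.002543
∂h/∂y = [65·(-0.08) − 165·(-0.12)] / -3225 = -0.004527
|∇h| = √(-0.002543² + -0.004527²) = 0.005192
Seepage velocity v = K·i/n = 0.28 × 0.005192 / 0.32 = 0.004543 ft/day.
t = 300 / 0.004543 = 6.604e+04 days = 181 years.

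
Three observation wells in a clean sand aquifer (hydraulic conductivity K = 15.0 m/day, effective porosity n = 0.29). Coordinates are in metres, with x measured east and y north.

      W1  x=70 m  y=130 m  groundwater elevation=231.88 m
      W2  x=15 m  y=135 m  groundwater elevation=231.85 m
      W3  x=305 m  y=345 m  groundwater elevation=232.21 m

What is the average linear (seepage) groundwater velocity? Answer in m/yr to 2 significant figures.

Differences from W1: to W2 (Δx, Δy, Δh) = (-55, 5, -0.03); to W3 = (235, 215, +0.33).
Solve a·Δx + b·Δy = Δh: det = (-55)·215 − 235·5 = -13000.
∂h/∂x = [(-0.03)·215 − (+0.33)·5] / -13000 = +0.0006231
∂h/∂y = [(-55)·(+0.33) − 235·(-0.03)] / -13000 = +0.0008538
|∇h| = √(0.0006231² + 0.0008538²) = 0.001057
Seepage velocity v = K·i/n = 15.0 × 0.001057 / 0.29 = 0.05467 m/day = 19.97 m/yr.

20 m/yr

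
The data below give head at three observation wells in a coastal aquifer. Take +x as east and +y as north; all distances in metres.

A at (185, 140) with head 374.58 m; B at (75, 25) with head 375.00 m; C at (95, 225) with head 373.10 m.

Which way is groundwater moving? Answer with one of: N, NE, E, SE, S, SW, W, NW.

With h = a·x + b·y + c and A as origin, the differences give:
  (-110)·a + (-115)·b = +0.42
  (-90)·a + 85·b = -1.48
Eliminate b (×85 and ×(-115), subtract): -19700·a = -134.500 → a = ∂h/∂x = +0.006827
Back-substitute: b = ∂h/∂y = -0.01018.
Flow = −∇h = (-0.006827 east, +0.01018 north), which points northwest.

NW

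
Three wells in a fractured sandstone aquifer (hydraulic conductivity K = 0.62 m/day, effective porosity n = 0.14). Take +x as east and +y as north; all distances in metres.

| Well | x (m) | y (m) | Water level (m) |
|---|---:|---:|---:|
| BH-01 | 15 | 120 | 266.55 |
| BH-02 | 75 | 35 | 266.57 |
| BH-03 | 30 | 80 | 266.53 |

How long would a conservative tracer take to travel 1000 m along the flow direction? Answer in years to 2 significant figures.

Differences from BH-01: to BH-02 (Δx, Δy, Δh) = (60, -85, +0.02); to BH-03 = (15, -40, -0.02).
Solve a·Δx + b·Δy = Δh: det = 60·(-40) − 15·(-85) = -1125.
∂h/∂x = [(+0.02)·(-40) − (-0.02)·(-85)] / -1125 = +0.002222
∂h/∂y = [60·(-0.02) − 15·(+0.02)] / -1125 = +0.001333
|∇h| = √(0.002222² + 0.001333²) = 0.002591
Seepage velocity v = K·i/n = 0.62 × 0.002591 / 0.14 = 0.01147 m/day.
t = 1000 / 0.01147 = 8.718e+04 days = 239 years.

240 years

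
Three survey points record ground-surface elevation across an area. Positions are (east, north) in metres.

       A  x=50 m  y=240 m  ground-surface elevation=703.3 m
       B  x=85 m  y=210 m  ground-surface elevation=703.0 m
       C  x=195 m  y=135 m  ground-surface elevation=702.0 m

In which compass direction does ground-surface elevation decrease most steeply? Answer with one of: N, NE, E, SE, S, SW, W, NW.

E

Differences from A: to B (Δx, Δy, Δh) = (35, -30, -0.3); to C = (145, -105, -1.3).
Solve a·Δx + b·Δy = Δz: det = 35·(-105) − 145·(-30) = 675.
∂z/∂x = [(-0.3)·(-105) − (-1.3)·(-30)] / 675 = -0.01111
∂z/∂y = [35·(-1.3) − 145·(-0.3)] / 675 = -0.002963
Steepest decrease is along −∇f = (+0.01111 E, +0.002963 N) → east.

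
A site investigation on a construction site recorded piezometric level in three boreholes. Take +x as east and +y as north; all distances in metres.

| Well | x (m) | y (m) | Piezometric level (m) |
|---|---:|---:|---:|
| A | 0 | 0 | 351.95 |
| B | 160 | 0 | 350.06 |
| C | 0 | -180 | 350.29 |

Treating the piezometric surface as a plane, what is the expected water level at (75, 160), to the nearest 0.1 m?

∂h/∂x = (350.06 − 351.95) / (160 − 0) = -0.01181
∂h/∂y = (350.29 − 351.95) / (-180 − 0) = +0.009222
h(75, 160) = 351.95 + (-0.01181)·(75) + (+0.009222)·(160) = 351.95 -0.886 +1.476 = 352.540 m.

352.5 m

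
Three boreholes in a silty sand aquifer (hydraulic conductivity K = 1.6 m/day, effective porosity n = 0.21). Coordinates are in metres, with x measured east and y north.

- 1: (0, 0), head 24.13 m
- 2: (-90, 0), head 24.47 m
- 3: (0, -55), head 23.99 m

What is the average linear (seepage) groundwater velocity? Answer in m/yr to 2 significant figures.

∂h/∂x = (24.47 − 24.13) / (-90 − 0) = -0.003778
∂h/∂y = (23.99 − 24.13) / (-55 − 0) = +0.002545
|∇h| = √(-0.003778² + 0.002545²) = 0.004555
Seepage velocity v = K·i/n = 1.6 × 0.004555 / 0.21 = 0.0347 m/day = 12.67 m/yr.

13 m/yr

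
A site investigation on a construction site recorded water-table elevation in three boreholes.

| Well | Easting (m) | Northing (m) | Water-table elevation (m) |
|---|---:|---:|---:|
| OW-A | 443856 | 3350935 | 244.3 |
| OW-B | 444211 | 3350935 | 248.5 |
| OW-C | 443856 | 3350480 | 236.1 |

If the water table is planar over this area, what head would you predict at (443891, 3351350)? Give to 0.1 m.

252.2 m

∂h/∂x = (248.5 − 244.3) / (444211 − 443856) = +0.01183
∂h/∂y = (236.1 − 244.3) / (3350480 − 3350935) = +0.01802
h(443891, 3351350) = 244.3 + (+0.01183)·(35) + (+0.01802)·(415) = 244.3 +0.414 +7.479 = 252.193 m.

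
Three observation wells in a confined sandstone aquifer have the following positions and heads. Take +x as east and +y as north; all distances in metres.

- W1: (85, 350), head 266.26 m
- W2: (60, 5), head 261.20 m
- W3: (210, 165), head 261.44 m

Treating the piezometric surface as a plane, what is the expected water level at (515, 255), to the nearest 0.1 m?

Taking W1 as reference: W2−W1 = (-25, -345, -5.06); W3−W1 = (125, -185, -4.82).
Solve a·Δx + b·Δy = Δh: det = (-25)·(-185) − 125·(-345) = 47750.
∂h/∂x = [(-5.06)·(-185) − (-4.82)·(-345)] / 47750 = -0.01522
∂h/∂y = [(-25)·(-4.82) − 125·(-5.06)] / 47750 = +0.01577
h(515, 255) = 266.26 + (-0.01522)·(430) + (+0.01577)·(-95) = 266.26 -6.545 -1.498 = 258.217 m.

258.2 m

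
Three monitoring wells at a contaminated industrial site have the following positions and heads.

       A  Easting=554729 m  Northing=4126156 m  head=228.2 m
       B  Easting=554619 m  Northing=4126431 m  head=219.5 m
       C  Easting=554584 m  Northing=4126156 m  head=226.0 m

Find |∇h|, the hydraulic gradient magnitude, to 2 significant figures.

Taking A as reference: B−A = (-110, 275, -8.7); C−A = (-145, 0, -2.2).
Determinant of the coordinate differences = (-110)·0 − (-145)·275 = 39875.
∂h/∂x = [(-8.7)·0 − (-2.2)·275] / 39875 = +0.01517
∂h/∂y = [(-110)·(-2.2) − (-145)·(-8.7)] / 39875 = -0.02557
|∇h| = √(0.01517² + -0.02557²) = 0.02973

0.030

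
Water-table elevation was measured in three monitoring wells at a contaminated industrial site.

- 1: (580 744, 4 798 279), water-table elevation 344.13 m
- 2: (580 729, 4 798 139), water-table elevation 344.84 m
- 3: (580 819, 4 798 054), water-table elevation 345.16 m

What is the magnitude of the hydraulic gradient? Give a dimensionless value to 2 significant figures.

Taking 1 as reference: 2−1 = (-15, -140, +0.71); 3−1 = (75, -225, +1.03).
Solve a·Δx + b·Δy = Δh: det = (-15)·(-225) − 75·(-140) = 13875.
∂h/∂x = [(+0.71)·(-225) − (+1.03)·(-140)] / 13875 = -0.001121
∂h/∂y = [(-15)·(+1.03) − 75·(+0.71)] / 13875 = -0.004951
|∇h| = √(-0.001121² + -0.004951²) = 0.005076

0.0051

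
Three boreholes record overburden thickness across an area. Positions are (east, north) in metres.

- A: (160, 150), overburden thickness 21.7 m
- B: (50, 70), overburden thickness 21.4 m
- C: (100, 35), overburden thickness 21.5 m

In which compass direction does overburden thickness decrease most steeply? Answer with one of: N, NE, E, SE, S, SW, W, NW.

Three-point gradient (reference A): Δ to B = (-110, -80, -0.3), Δ to C = (-60, -115, -0.2).
∂d/∂x = +0.002357, ∂d/∂y = +0.0005096 (det = 7850).
Steepest decrease is along −∇f = (-0.002357 E, -0.0005096 N) → west.

W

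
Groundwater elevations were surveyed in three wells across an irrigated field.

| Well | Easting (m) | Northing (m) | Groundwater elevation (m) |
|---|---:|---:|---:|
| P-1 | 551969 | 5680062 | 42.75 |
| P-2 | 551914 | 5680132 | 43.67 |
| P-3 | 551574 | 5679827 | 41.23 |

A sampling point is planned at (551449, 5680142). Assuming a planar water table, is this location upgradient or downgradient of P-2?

Differences from P-1: to P-2 (Δx, Δy, Δh) = (-55, 70, +0.92); to P-3 = (-395, -235, -1.52).
Determinant of the coordinate differences = (-55)·(-235) − (-395)·70 = 40575.
∂h/∂x = [(+0.92)·(-235) − (-1.52)·70] / 40575 = -0.002706
∂h/∂y = [(-55)·(-1.52) − (-395)·(+0.92)] / 40575 = +0.01102
Head at (551449, 5680142) = 42.75 + (-0.002706)·(-520) + (+0.01102)·(80) = 45.04 m.
That is higher than the 43.67 m at P-2, so the point is upgradient.

upgradient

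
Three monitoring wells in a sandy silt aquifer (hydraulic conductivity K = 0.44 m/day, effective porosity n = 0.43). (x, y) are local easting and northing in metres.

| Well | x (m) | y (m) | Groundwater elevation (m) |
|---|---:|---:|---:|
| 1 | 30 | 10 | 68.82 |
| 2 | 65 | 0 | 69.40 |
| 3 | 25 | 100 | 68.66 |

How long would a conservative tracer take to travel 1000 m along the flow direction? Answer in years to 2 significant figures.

160 years

Differences from 1: to 2 (Δx, Δy, Δh) = (35, -10, +0.58); to 3 = (-5, 90, -0.16).
Solve a·Δx + b·Δy = Δh: det = 35·90 − (-5)·(-10) = 3100.
∂h/∂x = [(+0.58)·90 − (-0.16)·(-10)] / 3100 = +0.01632
∂h/∂y = [35·(-0.16) − (-5)·(+0.58)] / 3100 = -0.0008710
|∇h| = √(0.01632² + -0.0008710²) = 0.01634
Seepage velocity v = K·i/n = 0.44 × 0.01634 / 0.43 = 0.01672 m/day.
t = 1000 / 0.01672 = 5.981e+04 days = 164 years.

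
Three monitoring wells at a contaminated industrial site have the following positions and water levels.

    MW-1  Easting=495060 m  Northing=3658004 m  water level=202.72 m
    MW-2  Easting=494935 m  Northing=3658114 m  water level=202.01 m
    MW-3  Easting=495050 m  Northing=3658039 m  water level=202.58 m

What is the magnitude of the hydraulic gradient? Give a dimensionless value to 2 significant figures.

With h = a·x + b·y + c and MW-1 as origin, the differences give:
  (-125)·a + 110·b = -0.71
  (-10)·a + 35·b = -0.14
Eliminate b (×35 and ×110, subtract): -3275·a = -9.450 → a = ∂h/∂x = +0.002885
Back-substitute: b = ∂h/∂y = -0.003176.
|∇h| = √(0.002885² + -0.003176²) = 0.004291

0.0043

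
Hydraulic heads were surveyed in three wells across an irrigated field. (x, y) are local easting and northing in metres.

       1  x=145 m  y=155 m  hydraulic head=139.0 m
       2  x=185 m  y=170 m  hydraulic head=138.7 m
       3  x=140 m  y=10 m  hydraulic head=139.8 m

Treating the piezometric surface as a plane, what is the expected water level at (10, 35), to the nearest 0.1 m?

140.4 m

With h = a·x + b·y + c and 1 as origin, the differences give:
  40·a + 15·b = -0.3
  (-5)·a + (-145)·b = +0.8
Eliminate b (×(-145) and ×15, subtract): -5725·a = 31.50 → a = ∂h/∂x = -0.005502
Back-substitute: b = ∂h/∂y = -0.005328.
h(10, 35) = 139.0 + (-0.005502)·(-135) + (-0.005328)·(-120) = 139.0 +0.743 +0.639 = 140.382 m.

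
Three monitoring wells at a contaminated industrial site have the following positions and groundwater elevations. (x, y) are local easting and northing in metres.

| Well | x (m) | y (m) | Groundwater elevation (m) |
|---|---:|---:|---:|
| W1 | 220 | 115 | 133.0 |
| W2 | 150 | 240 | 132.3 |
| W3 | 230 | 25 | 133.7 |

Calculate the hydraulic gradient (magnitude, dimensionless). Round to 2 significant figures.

0.0096

Three-point gradient (reference W1): Δ to W2 = (-70, 125, -0.7), Δ to W3 = (10, -90, +0.7).
∂h/∂x = -0.004851, ∂h/∂y = -0.008317 (det = 5050).
|∇h| = √(-0.004851² + -0.008317²) = 0.009628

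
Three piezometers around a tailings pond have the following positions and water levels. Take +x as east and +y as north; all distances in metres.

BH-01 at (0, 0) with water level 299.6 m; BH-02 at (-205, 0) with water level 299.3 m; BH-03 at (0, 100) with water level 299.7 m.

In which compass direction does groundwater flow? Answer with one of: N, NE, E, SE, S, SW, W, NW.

SW

∂h/∂x = (299.3 − 299.6) / (-205 − 0) = +0.001463
∂h/∂y = (299.7 − 299.6) / (100 − 0) = +0.0010000
Flow = −∇h = (-0.001463 east, -0.0010000 north), which points southwest.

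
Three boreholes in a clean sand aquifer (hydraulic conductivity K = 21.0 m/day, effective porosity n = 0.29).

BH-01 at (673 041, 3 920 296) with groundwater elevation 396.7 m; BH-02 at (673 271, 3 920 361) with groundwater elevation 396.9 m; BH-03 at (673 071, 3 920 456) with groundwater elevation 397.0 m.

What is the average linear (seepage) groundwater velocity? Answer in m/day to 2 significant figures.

0.13 m/day

Differences from BH-01: to BH-02 (Δx, Δy, Δh) = (230, 65, +0.2); to BH-03 = (30, 160, +0.3).
Solve a·Δx + b·Δy = Δh: det = 230·160 − 30·65 = 34850.
∂h/∂x = [(+0.2)·160 − (+0.3)·65] / 34850 = +0.0003587
∂h/∂y = [230·(+0.3) − 30·(+0.2)] / 34850 = +0.001808
|∇h| = √(0.0003587² + 0.001808²) = 0.001843
Seepage velocity v = K·i/n = 21.0 × 0.001843 / 0.29 = 0.1335 m/day.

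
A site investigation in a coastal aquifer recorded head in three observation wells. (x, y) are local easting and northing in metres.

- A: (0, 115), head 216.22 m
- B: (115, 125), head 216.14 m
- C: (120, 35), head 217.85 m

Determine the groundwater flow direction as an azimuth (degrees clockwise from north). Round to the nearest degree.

357°

With h = a·x + b·y + c and A as origin, the differences give:
  115·a + 10·b = -0.08
  120·a + (-80)·b = +1.63
Eliminate b (×(-80) and ×10, subtract): -10400·a = -9.900 → a = ∂h/∂x = +0.0009519
Back-substitute: b = ∂h/∂y = -0.01895.
Flow direction (−∇h) has components (-0.0009519 E, +0.01895 N).
Azimuth = atan2(E, N) = atan2(-0.0009519, +0.01895) = 357.1° ≈ 357°.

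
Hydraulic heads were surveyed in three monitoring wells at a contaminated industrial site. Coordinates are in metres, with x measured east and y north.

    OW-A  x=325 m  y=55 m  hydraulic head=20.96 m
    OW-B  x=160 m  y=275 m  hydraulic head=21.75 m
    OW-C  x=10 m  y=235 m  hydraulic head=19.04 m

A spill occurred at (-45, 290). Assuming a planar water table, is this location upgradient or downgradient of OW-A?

downgradient

Taking OW-A as reference: OW-B−OW-A = (-165, 220, +0.79); OW-C−OW-A = (-315, 180, -1.92).
Solve a·Δx + b·Δy = Δh: det = (-165)·180 − (-315)·220 = 39600.
∂h/∂x = [(+0.79)·180 − (-1.92)·220] / 39600 = +0.01426
∂h/∂y = [(-165)·(-1.92) − (-315)·(+0.79)] / 39600 = +0.01428
Head at (-45, 290) = 20.96 + (+0.01426)·(-370) + (+0.01428)·(235) = 19.04 m.
That is lower than the 20.96 m at OW-A, so the point is downgradient.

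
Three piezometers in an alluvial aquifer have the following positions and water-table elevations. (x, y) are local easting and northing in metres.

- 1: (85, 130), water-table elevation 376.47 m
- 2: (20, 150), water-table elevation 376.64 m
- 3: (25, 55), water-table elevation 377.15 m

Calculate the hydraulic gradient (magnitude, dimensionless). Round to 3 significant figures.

Differences from 1: to 2 (Δx, Δy, Δh) = (-65, 20, +0.17); to 3 = (-60, -75, +0.68).
Solve a·Δx + b·Δy = Δh: det = (-65)·(-75) − (-60)·20 = 6075.
∂h/∂x = [(+0.17)·(-75) − (+0.68)·20] / 6075 = -0.004337
∂h/∂y = [(-65)·(+0.68) − (-60)·(+0.17)] / 6075 = -0.005597
|∇h| = √(-0.004337² + -0.005597²) = 0.007081

0.00708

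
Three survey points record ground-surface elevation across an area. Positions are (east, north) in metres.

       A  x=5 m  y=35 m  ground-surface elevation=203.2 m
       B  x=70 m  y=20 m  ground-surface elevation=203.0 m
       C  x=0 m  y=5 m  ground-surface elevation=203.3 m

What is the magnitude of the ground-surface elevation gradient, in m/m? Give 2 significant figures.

Three-point gradient (reference A): Δ to B = (65, -15, -0.2), Δ to C = (-5, -30, +0.1).
∂z/∂x = -0.003704, ∂z/∂y = -0.002716 (det = -2025).
|∇f| = √(-0.003704² + -0.002716²) = 0.004593 m/m

0.0046 m/m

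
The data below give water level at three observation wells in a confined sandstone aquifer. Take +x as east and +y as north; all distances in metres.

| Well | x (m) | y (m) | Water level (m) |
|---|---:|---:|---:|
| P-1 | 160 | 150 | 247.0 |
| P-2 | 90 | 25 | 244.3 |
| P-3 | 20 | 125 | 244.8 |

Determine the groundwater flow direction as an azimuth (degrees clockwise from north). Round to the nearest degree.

223°

With h = a·x + b·y + c and P-1 as origin, the differences give:
  (-70)·a + (-125)·b = -2.7
  (-140)·a + (-25)·b = -2.2
Eliminate b (×(-25) and ×(-125), subtract): -15750·a = -207.50 → a = ∂h/∂x = +0.01317
Back-substitute: b = ∂h/∂y = +0.01422.
Flow direction (−∇h) has components (-0.01317 E, -0.01422 N).
Azimuth = atan2(E, N) = atan2(-0.01317, -0.01422) = 222.8° ≈ 223°.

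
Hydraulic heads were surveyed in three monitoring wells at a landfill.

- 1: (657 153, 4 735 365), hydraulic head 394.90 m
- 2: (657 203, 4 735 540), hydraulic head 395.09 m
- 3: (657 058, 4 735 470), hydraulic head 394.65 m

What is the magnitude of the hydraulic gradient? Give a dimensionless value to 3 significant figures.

Differences from 1: to 2 (Δx, Δy, Δh) = (50, 175, +0.19); to 3 = (-95, 105, -0.25).
Determinant of the coordinate differences = 50·105 − (-95)·175 = 21875.
∂h/∂x = [(+0.19)·105 − (-0.25)·175] / 21875 = +0.002912
∂h/∂y = [50·(-0.25) − (-95)·(+0.19)] / 21875 = +0.0002537
|∇h| = √(0.002912² + 0.0002537²) = 0.002923

0.00292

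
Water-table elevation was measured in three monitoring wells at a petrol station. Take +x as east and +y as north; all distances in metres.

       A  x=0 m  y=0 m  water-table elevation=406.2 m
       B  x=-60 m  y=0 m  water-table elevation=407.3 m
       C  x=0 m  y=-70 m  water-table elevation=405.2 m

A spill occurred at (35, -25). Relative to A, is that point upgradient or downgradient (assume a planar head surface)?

downgradient

∂h/∂x = (407.3 − 406.2) / (-60 − 0) = -0.01833
∂h/∂y = (405.2 − 406.2) / (-70 − 0) = +0.01429
Head at (35, -25) = 406.2 + (-0.01833)·(35) + (+0.01429)·(-25) = 405.20 m.
That is lower than the 406.2 m at A, so the point is downgradient.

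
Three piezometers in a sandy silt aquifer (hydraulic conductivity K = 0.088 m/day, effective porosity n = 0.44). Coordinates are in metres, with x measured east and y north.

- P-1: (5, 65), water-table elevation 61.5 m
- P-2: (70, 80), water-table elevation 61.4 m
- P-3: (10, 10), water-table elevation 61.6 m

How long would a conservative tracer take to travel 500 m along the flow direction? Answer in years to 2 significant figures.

Differences from P-1: to P-2 (Δx, Δy, Δh) = (65, 15, -0.1); to P-3 = (5, -55, +0.1).
Solve a·Δx + b·Δy = Δh: det = 65·(-55) − 5·15 = -3650.
∂h/∂x = [(-0.1)·(-55) − (+0.1)·15] / -3650 = -0.001096
∂h/∂y = [65·(+0.1) − 5·(-0.1)] / -3650 = -0.001918
|∇h| = √(-0.001096² + -0.001918²) = 0.002209
Seepage velocity v = K·i/n = 0.088 × 0.002209 / 0.44 = 0.0004418 m/day.
t = 500 / 0.0004418 = 1.132e+06 days = 3.1e+03 years.

3100 years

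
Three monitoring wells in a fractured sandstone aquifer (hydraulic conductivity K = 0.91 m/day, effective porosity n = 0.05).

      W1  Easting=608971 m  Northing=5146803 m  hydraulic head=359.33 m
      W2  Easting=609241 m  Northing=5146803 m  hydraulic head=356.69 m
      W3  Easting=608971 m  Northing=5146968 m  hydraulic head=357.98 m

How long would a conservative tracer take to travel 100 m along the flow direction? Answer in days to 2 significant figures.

430 days

∂h/∂x = (356.69 − 359.33) / (609241 − 608971) = -0.009778
∂h/∂y = (357.98 − 359.33) / (5146968 − 5146803) = -0.008182
|∇h| = √(-0.009778² + -0.008182²) = 0.01275
Seepage velocity v = K·i/n = 0.91 × 0.01275 / 0.05 = 0.232 m/day.
t = 100 / 0.232 = 431 days.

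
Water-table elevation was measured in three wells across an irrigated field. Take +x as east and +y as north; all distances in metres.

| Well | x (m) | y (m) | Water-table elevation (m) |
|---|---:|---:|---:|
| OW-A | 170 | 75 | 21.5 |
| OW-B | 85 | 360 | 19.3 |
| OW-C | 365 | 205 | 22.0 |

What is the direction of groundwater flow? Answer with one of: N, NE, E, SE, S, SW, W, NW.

NW

Taking OW-A as reference: OW-B−OW-A = (-85, 285, -2.2); OW-C−OW-A = (195, 130, +0.5).
Determinant of the coordinate differences = (-85)·130 − 195·285 = -66625.
∂h/∂x = [(-2.2)·130 − (+0.5)·285] / -66625 = +0.006432
∂h/∂y = [(-85)·(+0.5) − 195·(-2.2)] / -66625 = -0.005801
Flow = −∇h = (-0.006432 east, +0.005801 north), which points northwest.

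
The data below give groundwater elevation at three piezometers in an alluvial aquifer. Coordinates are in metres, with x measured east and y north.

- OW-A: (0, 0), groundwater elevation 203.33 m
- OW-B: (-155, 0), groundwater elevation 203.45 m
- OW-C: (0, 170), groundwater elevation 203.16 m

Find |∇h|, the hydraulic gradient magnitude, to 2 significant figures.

∂h/∂x = (203.45 − 203.33) / (-155 − 0) = -0.0007742
∂h/∂y = (203.16 − 203.33) / (170 − 0) = -0.001000
|∇h| = √(-0.0007742² + -0.001000²) = 0.001265

0.0013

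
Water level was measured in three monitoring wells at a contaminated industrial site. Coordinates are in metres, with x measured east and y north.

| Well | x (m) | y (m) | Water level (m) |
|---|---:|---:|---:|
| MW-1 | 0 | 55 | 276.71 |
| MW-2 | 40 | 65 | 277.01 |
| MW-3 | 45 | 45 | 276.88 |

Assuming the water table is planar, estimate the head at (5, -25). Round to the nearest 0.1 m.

With h = a·x + b·y + c and MW-1 as origin, the differences give:
  40·a + 10·b = +0.30
  45·a + (-10)·b = +0.17
Eliminate b (×(-10) and ×10, subtract): -850·a = -4.700 → a = ∂h/∂x = +0.005529
Back-substitute: b = ∂h/∂y = +0.007882.
h(5, -25) = 276.71 + (+0.005529)·(5) + (+0.007882)·(-80) = 276.71 +0.028 -0.631 = 276.107 m.

276.1 m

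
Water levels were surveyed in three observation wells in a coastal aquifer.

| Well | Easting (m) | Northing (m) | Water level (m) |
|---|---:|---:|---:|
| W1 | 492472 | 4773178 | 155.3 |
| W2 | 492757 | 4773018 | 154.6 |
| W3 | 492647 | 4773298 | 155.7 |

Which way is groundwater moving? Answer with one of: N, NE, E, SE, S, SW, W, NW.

Taking W1 as reference: W2−W1 = (285, -160, -0.7); W3−W1 = (175, 120, +0.4).
Solve a·Δx + b·Δy = Δh: det = 285·120 − 175·(-160) = 62200.
∂h/∂x = [(-0.7)·120 − (+0.4)·(-160)] / 62200 = -0.0003215
∂h/∂y = [285·(+0.4) − 175·(-0.7)] / 62200 = +0.003802
Flow = −∇h = (+0.0003215 east, -0.003802 north), which points south.

S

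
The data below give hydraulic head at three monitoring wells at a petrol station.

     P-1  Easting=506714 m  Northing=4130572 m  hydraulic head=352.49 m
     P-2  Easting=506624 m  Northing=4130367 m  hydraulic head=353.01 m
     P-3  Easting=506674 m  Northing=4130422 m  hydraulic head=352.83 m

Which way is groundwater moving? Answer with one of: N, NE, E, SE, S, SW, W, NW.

With h = a·x + b·y + c and P-1 as origin, the differences give:
  (-90)·a + (-205)·b = +0.52
  (-40)·a + (-150)·b = +0.34
Eliminate b (×(-150) and ×(-205), subtract): 5300·a = -8.300 → a = ∂h/∂x = -0.001566
Back-substitute: b = ∂h/∂y = -0.001849.
Flow = −∇h = (+0.001566 east, +0.001849 north), which points northeast.

NE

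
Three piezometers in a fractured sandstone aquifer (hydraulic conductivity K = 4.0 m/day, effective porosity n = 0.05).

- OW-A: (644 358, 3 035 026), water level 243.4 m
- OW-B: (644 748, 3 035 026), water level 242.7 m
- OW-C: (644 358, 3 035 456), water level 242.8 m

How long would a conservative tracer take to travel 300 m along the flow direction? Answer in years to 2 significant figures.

4.5 years

∂h/∂x = (242.7 − 243.4) / (644748 − 644358) = -0.001795
∂h/∂y = (242.8 − 243.4) / (3035456 − 3035026) = -0.001395
|∇h| = √(-0.001795² + -0.001395²) = 0.002273
Seepage velocity v = K·i/n = 4.0 × 0.002273 / 0.05 = 0.1818 m/day.
t = 300 / 0.1818 = 1650 days = 4.52 years.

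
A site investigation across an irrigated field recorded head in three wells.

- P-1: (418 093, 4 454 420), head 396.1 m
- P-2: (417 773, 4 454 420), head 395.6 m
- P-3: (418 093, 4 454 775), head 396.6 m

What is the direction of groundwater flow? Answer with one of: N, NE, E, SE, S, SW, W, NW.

SW

∂h/∂x = (395.6 − 396.1) / (417773 − 418093) = +0.001563
∂h/∂y = (396.6 − 396.1) / (4454775 − 4454420) = +0.001408
Flow = −∇h = (-0.001563 east, -0.001408 north), which points southwest.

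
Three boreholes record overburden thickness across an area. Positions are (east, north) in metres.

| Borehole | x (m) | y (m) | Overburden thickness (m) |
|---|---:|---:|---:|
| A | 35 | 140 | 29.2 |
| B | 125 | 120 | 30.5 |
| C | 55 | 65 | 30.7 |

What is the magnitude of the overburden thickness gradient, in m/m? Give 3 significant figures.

0.0202 m/m

Taking A as reference: B−A = (90, -20, +1.3); C−A = (20, -75, +1.5).
Determinant of the coordinate differences = 90·(-75) − 20·(-20) = -6350.
∂d/∂x = [(+1.3)·(-75) − (+1.5)·(-20)] / -6350 = +0.01063
∂d/∂y = [90·(+1.5) − 20·(+1.3)] / -6350 = -0.01717
|∇f| = √(0.01063² + -0.01717²) = 0.02019 m/m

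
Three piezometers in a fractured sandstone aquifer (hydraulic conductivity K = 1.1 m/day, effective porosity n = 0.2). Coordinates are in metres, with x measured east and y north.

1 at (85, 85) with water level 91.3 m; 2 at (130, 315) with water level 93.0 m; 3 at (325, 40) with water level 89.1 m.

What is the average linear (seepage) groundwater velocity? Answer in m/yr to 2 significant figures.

23 m/yr

Taking 1 as reference: 2−1 = (45, 230, +1.7); 3−1 = (240, -45, -2.2).
Determinant of the coordinate differences = 45·(-45) − 240·230 = -57225.
∂h/∂x = [(+1.7)·(-45) − (-2.2)·230] / -57225 = -0.007505
∂h/∂y = [45·(-2.2) − 240·(+1.7)] / -57225 = +0.008860
|∇h| = √(-0.007505² + 0.008860²) = 0.01161
Seepage velocity v = K·i/n = 1.1 × 0.01161 / 0.2 = 0.06385 m/day = 23.32 m/yr.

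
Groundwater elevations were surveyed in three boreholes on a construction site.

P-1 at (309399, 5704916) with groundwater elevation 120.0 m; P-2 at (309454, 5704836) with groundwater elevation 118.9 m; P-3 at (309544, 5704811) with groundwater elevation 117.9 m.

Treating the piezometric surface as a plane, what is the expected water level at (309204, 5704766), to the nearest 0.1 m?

120.6 m

Three-point gradient (reference P-1): Δ to P-2 = (55, -80, -1.1), Δ to P-3 = (145, -105, -2.1).
∂h/∂x = -0.009013, ∂h/∂y = +0.007554 (det = 5825).
h(309204, 5704766) = 120.0 + (-0.009013)·(-195) + (+0.007554)·(-150) = 120.0 +1.758 -1.133 = 120.624 m.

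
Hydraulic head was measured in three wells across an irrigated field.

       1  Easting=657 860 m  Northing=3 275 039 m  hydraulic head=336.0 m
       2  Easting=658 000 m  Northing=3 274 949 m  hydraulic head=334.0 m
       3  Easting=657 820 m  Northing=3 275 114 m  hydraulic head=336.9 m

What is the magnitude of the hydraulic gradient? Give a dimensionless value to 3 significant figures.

Differences from 1: to 2 (Δx, Δy, Δh) = (140, -90, -2.0); to 3 = (-40, 75, +0.9).
Determinant of the coordinate differences = 140·75 − (-40)·(-90) = 6900.
∂h/∂x = [(-2.0)·75 − (+0.9)·(-90)] / 6900 = -0.01000
∂h/∂y = [140·(+0.9) − (-40)·(-2.0)] / 6900 = +0.006667
|∇h| = √(-0.01000² + 0.006667²) = 0.01202

0.0120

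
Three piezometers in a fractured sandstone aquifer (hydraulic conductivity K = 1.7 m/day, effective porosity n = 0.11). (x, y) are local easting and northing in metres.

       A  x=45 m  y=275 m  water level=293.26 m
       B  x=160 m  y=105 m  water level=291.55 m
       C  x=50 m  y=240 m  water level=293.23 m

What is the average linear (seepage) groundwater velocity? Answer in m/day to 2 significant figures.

0.27 m/day

Three-point gradient (reference A): Δ to B = (115, -170, -1.71), Δ to C = (5, -35, -0.03).
∂h/∂x = -0.01724, ∂h/∂y = -0.001606 (det = -3175).
|∇h| = √(-0.01724² + -0.001606²) = 0.01731
Seepage velocity v = K·i/n = 1.7 × 0.01731 / 0.11 = 0.2675 m/day.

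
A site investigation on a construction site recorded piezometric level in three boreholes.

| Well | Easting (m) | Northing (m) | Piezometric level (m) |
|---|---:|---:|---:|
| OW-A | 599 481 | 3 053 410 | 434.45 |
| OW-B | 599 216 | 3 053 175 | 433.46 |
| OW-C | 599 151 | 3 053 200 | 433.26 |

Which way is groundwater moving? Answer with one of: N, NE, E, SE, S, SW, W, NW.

W

Three-point gradient (reference OW-A): Δ to OW-B = (-265, -235, -0.99), Δ to OW-C = (-330, -210, -1.19).
∂h/∂x = +0.003276, ∂h/∂y = +0.0005183 (det = -21900).
Flow = −∇h = (-0.003276 east, -0.0005183 north), which points west.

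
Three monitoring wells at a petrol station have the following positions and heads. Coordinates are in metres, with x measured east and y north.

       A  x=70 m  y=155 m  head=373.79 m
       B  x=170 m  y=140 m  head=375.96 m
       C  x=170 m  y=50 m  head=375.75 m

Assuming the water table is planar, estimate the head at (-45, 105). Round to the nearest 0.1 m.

With h = a·x + b·y + c and A as origin, the differences give:
  100·a + (-15)·b = +2.17
  100·a + (-105)·b = +1.96
Eliminate b (×(-105) and ×(-15), subtract): -9000·a = -198.450 → a = ∂h/∂x = +0.02205
Back-substitute: b = ∂h/∂y = +0.002333.
h(-45, 105) = 373.79 + (+0.02205)·(-115) + (+0.002333)·(-50) = 373.79 -2.536 -0.117 = 371.138 m.

371.1 m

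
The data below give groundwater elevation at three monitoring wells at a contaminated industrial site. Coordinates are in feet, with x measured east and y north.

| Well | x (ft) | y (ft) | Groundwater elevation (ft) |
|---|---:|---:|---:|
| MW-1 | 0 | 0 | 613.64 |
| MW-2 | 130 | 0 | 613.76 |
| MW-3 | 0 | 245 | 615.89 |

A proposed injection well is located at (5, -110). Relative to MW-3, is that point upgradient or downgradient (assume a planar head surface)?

∂h/∂x = (613.76 − 613.64) / (130 − 0) = +0.0009231
∂h/∂y = (615.89 − 613.64) / (245 − 0) = +0.009184
Head at (5, -110) = 613.64 + (+0.0009231)·(5) + (+0.009184)·(-110) = 612.63 ft.
That is lower than the 615.89 ft at MW-3, so the point is downgradient.

downgradient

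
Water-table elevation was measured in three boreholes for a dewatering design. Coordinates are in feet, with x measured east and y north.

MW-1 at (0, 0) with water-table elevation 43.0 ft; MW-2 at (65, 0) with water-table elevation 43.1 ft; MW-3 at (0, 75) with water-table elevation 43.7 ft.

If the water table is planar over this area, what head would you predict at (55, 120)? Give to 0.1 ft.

∂h/∂x = (43.1 − 43.0) / (65 − 0) = +0.001538
∂h/∂y = (43.7 − 43.0) / (75 − 0) = +0.009333
h(55, 120) = 43.0 + (+0.001538)·(55) + (+0.009333)·(120) = 43.0 +0.085 +1.120 = 44.205 ft.

44.2 ft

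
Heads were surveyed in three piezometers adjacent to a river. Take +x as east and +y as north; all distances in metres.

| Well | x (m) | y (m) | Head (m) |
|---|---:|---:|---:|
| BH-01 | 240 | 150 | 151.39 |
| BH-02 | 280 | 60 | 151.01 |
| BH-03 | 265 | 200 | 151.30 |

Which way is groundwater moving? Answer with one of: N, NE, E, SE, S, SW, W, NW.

E

With h = a·x + b·y + c and BH-01 as origin, the differences give:
  40·a + (-90)·b = -0.38
  25·a + 50·b = -0.09
Eliminate b (×50 and ×(-90), subtract): 4250·a = -27.100 → a = ∂h/∂x = -0.006376
Back-substitute: b = ∂h/∂y = +0.001388.
Flow = −∇h = (+0.006376 east, -0.001388 north), which points east.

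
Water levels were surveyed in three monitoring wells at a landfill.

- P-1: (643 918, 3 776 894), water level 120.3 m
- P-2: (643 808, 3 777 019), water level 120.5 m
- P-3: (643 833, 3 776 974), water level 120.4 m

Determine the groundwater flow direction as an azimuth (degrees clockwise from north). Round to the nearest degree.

210°

Differences from P-1: to P-2 (Δx, Δy, Δh) = (-110, 125, +0.2); to P-3 = (-85, 80, +0.1).
Solve a·Δx + b·Δy = Δh: det = (-110)·80 − (-85)·125 = 1825.
∂h/∂x = [(+0.2)·80 − (+0.1)·125] / 1825 = +0.001918
∂h/∂y = [(-110)·(+0.1) − (-85)·(+0.2)] / 1825 = +0.003288
Flow direction (−∇h) has components (-0.001918 E, -0.003288 N).
Azimuth = atan2(E, N) = atan2(-0.001918, -0.003288) = 210.3° ≈ 210°.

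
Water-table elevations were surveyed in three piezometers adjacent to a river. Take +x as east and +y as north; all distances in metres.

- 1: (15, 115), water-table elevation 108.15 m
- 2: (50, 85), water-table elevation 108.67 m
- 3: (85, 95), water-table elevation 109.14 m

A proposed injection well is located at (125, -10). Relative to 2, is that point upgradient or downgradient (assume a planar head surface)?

Differences from 1: to 2 (Δx, Δy, Δh) = (35, -30, +0.52); to 3 = (70, -20, +0.99).
Determinant of the coordinate differences = 35·(-20) − 70·(-30) = 1400.
∂h/∂x = [(+0.52)·(-20) − (+0.99)·(-30)] / 1400 = +0.01379
∂h/∂y = [35·(+0.99) − 70·(+0.52)] / 1400 = -0.001250
Head at (125, -10) = 108.15 + (+0.01379)·(110) + (-0.001250)·(-125) = 109.82 m.
That is higher than the 108.67 m at 2, so the point is upgradient.

upgradient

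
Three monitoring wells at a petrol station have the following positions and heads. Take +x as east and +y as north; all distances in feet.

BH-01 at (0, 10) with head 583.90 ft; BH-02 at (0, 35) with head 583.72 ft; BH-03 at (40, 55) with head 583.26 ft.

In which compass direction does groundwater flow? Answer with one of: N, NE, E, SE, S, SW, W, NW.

With h = a·x + b·y + c and BH-01 as origin, the differences give:
  0·a + 25·b = -0.18
  40·a + 45·b = -0.64
Eliminate b (×45 and ×25, subtract): -1000·a = 7.900 → a = ∂h/∂x = -0.007900
Back-substitute: b = ∂h/∂y = -0.007200.
Flow = −∇h = (+0.007900 east, +0.007200 north), which points northeast.

NE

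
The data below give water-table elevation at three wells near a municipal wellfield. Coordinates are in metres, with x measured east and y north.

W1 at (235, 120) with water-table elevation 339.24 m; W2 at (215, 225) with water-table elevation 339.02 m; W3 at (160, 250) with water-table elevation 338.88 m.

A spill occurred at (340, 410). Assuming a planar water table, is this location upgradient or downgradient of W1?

downgradient

With h = a·x + b·y + c and W1 as origin, the differences give:
  (-20)·a + 105·b = -0.22
  (-75)·a + 130·b = -0.36
Eliminate b (×130 and ×105, subtract): 5275·a = 9.200 → a = ∂h/∂x = +0.001744
Back-substitute: b = ∂h/∂y = -0.001763.
Head at (340, 410) = 339.24 + (+0.001744)·(105) + (-0.001763)·(290) = 338.91 m.
That is lower than the 339.24 m at W1, so the point is downgradient.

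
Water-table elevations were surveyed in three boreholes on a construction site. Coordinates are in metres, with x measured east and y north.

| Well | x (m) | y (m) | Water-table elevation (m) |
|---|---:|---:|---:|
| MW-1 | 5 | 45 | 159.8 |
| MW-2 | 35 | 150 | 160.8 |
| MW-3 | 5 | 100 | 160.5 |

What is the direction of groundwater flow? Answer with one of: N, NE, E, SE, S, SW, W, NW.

Differences from MW-1: to MW-2 (Δx, Δy, Δh) = (30, 105, +1.0); to MW-3 = (0, 55, +0.7).
Determinant of the coordinate differences = 30·55 − 0·105 = 1650.
∂h/∂x = [(+1.0)·55 − (+0.7)·105] / 1650 = -0.01121
∂h/∂y = [30·(+0.7) − 0·(+1.0)] / 1650 = +0.01273
Flow = −∇h = (+0.01121 east, -0.01273 north), which points southeast.

SE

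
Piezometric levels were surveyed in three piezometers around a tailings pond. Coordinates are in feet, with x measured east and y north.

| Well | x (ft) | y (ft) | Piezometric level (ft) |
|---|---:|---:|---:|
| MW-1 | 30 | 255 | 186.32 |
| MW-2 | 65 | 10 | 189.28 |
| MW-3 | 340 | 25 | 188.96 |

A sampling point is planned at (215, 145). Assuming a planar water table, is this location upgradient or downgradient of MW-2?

Differences from MW-1: to MW-2 (Δx, Δy, Δh) = (35, -245, +2.96); to MW-3 = (310, -230, +2.64).
Solve a·Δx + b·Δy = Δh: det = 35·(-230) − 310·(-245) = 67900.
∂h/∂x = [(+2.96)·(-230) − (+2.64)·(-245)] / 67900 = -0.0005007
∂h/∂y = [35·(+2.64) − 310·(+2.96)] / 67900 = -0.01215
Head at (215, 145) = 186.32 + (-0.0005007)·(185) + (-0.01215)·(-110) = 187.56 ft.
That is lower than the 189.28 ft at MW-2, so the point is downgradient.

downgradient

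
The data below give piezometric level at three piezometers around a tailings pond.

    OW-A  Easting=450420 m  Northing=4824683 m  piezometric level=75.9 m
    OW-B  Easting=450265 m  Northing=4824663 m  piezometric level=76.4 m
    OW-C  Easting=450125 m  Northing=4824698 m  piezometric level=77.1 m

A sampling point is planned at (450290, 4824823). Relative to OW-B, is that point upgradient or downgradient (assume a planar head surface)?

upgradient

With h = a·x + b·y + c and OW-A as origin, the differences give:
  (-155)·a + (-20)·b = +0.5
  (-295)·a + 15·b = +1.2
Eliminate b (×15 and ×(-20), subtract): -8225·a = 31.50 → a = ∂h/∂x = -0.003830
Back-substitute: b = ∂h/∂y = +0.004681.
Head at (450290, 4824823) = 75.9 + (-0.003830)·(-130) + (+0.004681)·(140) = 77.05 m.
That is higher than the 76.4 m at OW-B, so the point is upgradient.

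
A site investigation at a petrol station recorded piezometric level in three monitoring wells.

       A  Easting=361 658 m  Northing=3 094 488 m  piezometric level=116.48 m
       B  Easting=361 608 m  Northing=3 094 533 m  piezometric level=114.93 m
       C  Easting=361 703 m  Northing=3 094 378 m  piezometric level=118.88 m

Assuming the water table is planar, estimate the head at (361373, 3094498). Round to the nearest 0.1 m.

Differences from A: to B (Δx, Δy, Δh) = (-50, 45, -1.55); to C = (45, -110, +2.40).
Solve a·Δx + b·Δy = Δh: det = (-50)·(-110) − 45·45 = 3475.
∂h/∂x = [(-1.55)·(-110) − (+2.40)·45] / 3475 = +0.01799
∂h/∂y = [(-50)·(+2.40) − 45·(-1.55)] / 3475 = -0.01446
h(361373, 3094498) = 116.48 + (+0.01799)·(-285) + (-0.01446)·(10) = 116.48 -5.126 -0.145 = 111.209 m.

111.2 m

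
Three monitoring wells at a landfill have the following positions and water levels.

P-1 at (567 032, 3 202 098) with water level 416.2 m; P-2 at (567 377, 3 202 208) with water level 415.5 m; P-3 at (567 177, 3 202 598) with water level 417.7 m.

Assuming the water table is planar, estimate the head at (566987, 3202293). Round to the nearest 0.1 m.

417.1 m

Three-point gradient (reference P-1): Δ to P-2 = (345, 110, -0.7), Δ to P-3 = (145, 500, +1.5).
∂h/∂x = -0.003290, ∂h/∂y = +0.003954 (det = 156550).
h(566987, 3202293) = 416.2 + (-0.003290)·(-45) + (+0.003954)·(195) = 416.2 +0.148 +0.771 = 417.119 m.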